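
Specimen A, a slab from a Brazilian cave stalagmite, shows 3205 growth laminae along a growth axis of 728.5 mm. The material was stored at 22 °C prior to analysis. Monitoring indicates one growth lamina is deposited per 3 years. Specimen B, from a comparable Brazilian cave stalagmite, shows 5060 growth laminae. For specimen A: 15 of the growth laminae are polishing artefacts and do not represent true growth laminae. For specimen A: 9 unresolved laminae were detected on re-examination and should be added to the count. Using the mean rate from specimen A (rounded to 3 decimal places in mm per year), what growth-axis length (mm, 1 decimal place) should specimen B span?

1153.7 mm

Specimen A: true growth lamina count = 3205 − 15 + 9 = 3199.
Specimen A: multiplying by 3 years per growth lamina: 3199 × 3 = 9597 years.
A: 728.5 mm over 9597 years gives 728.5 / 9597 ≈ 0.076 mm per year.
Specimen B: at 3 years per growth lamina, 5060 × 3 = 15180 years. For B, 0.076 mm/year × 15180 years = 1153.7 mm.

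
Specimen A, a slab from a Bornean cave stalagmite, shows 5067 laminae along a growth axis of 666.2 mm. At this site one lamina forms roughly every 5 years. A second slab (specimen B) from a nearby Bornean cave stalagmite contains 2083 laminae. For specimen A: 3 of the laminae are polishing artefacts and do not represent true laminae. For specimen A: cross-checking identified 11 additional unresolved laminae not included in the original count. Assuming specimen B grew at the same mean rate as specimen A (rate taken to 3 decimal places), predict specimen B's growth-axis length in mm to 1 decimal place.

270.8 mm

Specimen A: adjusted count: 5067 − 3 + 11 = 5075 laminae.
Specimen A: multiplying by 5 years per lamina: 5075 × 5 = 25375 years.
A: Extension rate ≈ 666.2 / 25375 = 0.026 mm/year.
Specimen B: 2083 laminae at 5 years each span 2083 × 5 = 10415 years. B's length ≈ 0.026 × 10415 = 270.8 mm.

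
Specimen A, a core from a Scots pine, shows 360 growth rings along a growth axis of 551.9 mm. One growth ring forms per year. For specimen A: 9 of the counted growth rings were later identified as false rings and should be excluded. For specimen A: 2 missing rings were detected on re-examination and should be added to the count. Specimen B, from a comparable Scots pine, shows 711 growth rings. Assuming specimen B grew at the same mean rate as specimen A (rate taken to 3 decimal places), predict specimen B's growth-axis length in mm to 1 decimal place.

1111.3 mm

Specimen A: after corrections the count is 360 − 9 + 2 = 353 growth rings.
A: Extension rate ≈ 551.9 / 353 = 1.563 mm per year.
Length of B = 1.563 × 711 = 1111.3 mm.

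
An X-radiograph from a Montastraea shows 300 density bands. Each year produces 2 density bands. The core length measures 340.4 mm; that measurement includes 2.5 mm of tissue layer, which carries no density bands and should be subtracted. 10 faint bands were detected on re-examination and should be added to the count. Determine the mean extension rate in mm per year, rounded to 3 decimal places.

True density band count = 300 + 10 = 310.
310 density bands at 2 per year is 310 / 2 = 155 years.
Net length = 340.4 − 2.5 = 337.9 mm.
337.9 mm over 155 years gives 337.9 / 155 ≈ 2.180 mm per year.

2.180 mm per year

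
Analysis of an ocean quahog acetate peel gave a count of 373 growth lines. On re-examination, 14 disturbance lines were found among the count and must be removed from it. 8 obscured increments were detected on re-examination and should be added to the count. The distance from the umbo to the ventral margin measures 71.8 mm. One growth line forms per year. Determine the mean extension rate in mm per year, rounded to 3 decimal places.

Correcting the raw count gives 373 − 14 + 8 = 367 true growth lines.
Mean rate = 71.8 mm / 367 years ≈ 0.196 mm per year.

0.196 mm per year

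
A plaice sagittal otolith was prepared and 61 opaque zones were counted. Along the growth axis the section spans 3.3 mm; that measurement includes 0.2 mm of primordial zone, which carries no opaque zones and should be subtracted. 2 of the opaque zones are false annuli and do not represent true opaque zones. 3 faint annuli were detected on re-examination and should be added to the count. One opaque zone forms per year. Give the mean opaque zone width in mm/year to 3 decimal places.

True opaque zone count = 61 − 2 + 3 = 62.
Removing the 0.2 mm offcut leaves 3.3 − 0.2 = 3.1 mm.
Mean rate = 3.1 mm / 62 years ≈ 0.050 mm/year.

0.050 mm/year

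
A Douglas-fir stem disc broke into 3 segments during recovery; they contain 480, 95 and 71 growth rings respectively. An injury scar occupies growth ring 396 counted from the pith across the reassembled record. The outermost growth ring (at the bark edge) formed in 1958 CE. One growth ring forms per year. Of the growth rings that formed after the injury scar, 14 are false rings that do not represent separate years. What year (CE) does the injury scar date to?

Total growth rings = 480 + 95 + 71 = 646.
The injury scar sits at growth ring 396 from the pith, so 646 − 396 = 250 growth rings formed after it.
250 − 14 false = 236 true growth rings after the injury scar.
Counting back 236 years from 1958 CE places the injury scar in 1958 − 236 = 1722 CE.

1722 CE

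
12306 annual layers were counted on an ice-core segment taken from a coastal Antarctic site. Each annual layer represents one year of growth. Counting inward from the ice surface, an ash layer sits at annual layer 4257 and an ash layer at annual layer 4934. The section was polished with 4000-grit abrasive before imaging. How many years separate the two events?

677 years

Separation: 4934 − 4257 = 677 annual layers.
One annual layer per year makes the interval 677 years.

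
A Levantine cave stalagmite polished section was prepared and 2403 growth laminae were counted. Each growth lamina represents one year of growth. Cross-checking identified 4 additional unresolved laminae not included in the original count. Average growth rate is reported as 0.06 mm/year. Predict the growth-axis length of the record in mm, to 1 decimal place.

144.4 mm

Correcting the raw count gives 2403 + 4 = 2407 true growth laminae.
Length ≈ 0.06 × 2407 = 144.4 mm.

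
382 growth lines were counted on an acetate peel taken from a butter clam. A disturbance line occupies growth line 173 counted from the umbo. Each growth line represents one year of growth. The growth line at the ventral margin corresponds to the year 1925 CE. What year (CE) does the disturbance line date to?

1716 CE

Between growth line 173 and the ventral margin there are 382 − 173 = 209 growth lines.
1925 − 209 = 1716 CE.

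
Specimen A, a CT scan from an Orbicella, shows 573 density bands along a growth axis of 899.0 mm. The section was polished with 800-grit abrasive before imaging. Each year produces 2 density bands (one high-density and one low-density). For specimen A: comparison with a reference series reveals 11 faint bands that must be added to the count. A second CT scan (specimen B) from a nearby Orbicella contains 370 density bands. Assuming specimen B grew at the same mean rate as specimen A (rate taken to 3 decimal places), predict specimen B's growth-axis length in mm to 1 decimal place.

569.6 mm

Specimen A: adjusted count: 573 + 11 = 584 density bands.
Specimen A: 584 density bands at 2 per year is 584 / 2 = 292 years.
A: Mean rate = 899.0 mm / 292 years ≈ 3.079 mm/year.
Specimen B: with 2 density bands per year, 370 / 2 = 185 years. Length of B = 3.079 × 185 = 569.6 mm.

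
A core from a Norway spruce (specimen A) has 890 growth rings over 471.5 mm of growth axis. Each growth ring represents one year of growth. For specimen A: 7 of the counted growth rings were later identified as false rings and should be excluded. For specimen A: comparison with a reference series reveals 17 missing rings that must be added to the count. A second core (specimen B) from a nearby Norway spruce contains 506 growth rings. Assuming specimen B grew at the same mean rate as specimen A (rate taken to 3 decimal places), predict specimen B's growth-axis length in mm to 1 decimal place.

Specimen A: after corrections the count is 890 − 7 + 17 = 900 growth rings.
A: Mean rate = 471.5 mm / 900 years ≈ 0.524 mm/year.
For B, 0.524 mm/year × 506 years = 265.1 mm.

265.1 mm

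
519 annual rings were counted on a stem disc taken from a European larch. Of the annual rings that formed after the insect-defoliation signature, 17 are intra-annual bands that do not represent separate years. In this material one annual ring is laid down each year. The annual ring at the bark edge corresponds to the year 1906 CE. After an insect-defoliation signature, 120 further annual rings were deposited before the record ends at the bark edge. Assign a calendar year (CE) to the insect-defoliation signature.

There are 120 annual rings younger than the insect-defoliation signature.
120 − 17 false = 103 true annual rings after the insect-defoliation signature.
The annual ring at the bark edge is 1906 CE, so the insect-defoliation signature dates to 1906 − 103 = 1803 CE.

1803 CE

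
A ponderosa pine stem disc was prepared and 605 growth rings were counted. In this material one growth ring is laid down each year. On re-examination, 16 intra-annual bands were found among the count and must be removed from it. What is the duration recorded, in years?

589 years

True growth ring count = 605 − 16 = 589.
One growth ring per year makes the duration 589 years.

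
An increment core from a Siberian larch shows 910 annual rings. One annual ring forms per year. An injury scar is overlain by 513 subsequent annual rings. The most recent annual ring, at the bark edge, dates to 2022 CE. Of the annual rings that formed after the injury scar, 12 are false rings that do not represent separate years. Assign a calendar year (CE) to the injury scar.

1521 CE

513 annual rings post-date the injury scar.
Removing the 12 false annual rings leaves 513 − 12 = 501 true annual rings beyond the injury scar.
Counting back 501 years from 2022 CE places the injury scar in 2022 − 501 = 1521 CE.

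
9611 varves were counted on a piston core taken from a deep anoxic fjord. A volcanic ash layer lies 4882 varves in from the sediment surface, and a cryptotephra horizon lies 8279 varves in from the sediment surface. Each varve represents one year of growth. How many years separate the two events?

8279 − 4882 = 3397 varves lie between the two events.
At one varve per year, 3397 years elapsed between them.

3397 years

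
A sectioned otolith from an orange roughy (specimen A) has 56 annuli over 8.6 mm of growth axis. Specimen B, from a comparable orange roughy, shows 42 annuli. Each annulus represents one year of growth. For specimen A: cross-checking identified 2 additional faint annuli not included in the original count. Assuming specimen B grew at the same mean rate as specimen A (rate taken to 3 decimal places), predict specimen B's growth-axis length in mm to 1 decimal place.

Specimen A: correcting the raw count gives 56 + 2 = 58 true annuli.
A: Mean rate = 8.6 mm / 58 years ≈ 0.148 mm/yr.
For B, 0.148 mm/year × 42 years = 6.2 mm.

6.2 mm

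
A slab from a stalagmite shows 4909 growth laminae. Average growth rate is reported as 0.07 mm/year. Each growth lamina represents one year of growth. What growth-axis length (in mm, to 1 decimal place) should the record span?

343.6 mm

4909 years of growth are recorded.
Length ≈ 0.07 × 4909 = 343.6 mm.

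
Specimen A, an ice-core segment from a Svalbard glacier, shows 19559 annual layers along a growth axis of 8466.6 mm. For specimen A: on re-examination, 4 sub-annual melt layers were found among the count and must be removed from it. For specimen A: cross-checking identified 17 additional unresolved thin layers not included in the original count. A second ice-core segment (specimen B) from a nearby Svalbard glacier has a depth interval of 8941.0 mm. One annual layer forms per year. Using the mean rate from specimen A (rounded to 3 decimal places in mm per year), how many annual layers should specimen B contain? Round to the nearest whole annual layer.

20649 annual layers

Specimen A: correcting the raw count gives 19559 − 4 + 17 = 19572 true annual layers.
A: 8466.6 mm over 19572 years gives 8466.6 / 19572 ≈ 0.433 mm/yr.
For B, 8941.0 / 0.433 = 20648.96 years ≈ 20649 annual layers.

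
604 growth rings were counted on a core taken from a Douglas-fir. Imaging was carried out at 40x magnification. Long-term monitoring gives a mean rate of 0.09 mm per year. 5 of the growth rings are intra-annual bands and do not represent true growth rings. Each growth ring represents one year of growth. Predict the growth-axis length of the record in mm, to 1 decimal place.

53.9 mm

Adjusted count: 604 − 5 = 599 growth rings.
Predicted length = 0.09 mm/year × 599 years = 53.9 mm.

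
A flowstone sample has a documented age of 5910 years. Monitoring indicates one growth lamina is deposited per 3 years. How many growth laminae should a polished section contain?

At 3 years per growth lamina, 5910 / 3 = 1970 growth laminae are expected.
So 1970 growth laminae should be present.

1970 growth laminae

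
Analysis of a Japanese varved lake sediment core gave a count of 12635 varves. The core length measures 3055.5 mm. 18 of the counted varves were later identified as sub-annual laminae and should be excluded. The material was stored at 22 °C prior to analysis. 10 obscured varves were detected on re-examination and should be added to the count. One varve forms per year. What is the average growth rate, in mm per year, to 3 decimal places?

0.242 mm per year

Adjusted count: 12635 − 18 + 10 = 12627 varves.
Mean rate = 3055.5 mm / 12627 years ≈ 0.242 mm per year.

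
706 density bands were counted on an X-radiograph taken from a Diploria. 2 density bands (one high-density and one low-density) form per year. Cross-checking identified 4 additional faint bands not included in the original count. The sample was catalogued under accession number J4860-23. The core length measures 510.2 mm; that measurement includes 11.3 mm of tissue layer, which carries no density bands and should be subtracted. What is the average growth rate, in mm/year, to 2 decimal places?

Correcting the raw count gives 706 + 4 = 710 true density bands.
710 density bands at 2 per year is 710 / 2 = 355 years.
Removing the 11.3 mm offcut leaves 510.2 − 11.3 = 498.9 mm.
498.9 mm over 355 years gives 498.9 / 355 ≈ 1.41 mm/year.

1.41 mm/year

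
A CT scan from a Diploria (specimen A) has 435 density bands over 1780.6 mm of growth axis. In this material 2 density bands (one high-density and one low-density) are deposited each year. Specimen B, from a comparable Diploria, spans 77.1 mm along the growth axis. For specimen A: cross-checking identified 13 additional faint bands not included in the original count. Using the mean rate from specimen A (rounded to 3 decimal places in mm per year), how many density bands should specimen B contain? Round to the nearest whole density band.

Specimen A: correcting the raw count gives 435 + 13 = 448 true density bands.
Specimen A: 448 density bands at 2 per year is 448 / 2 = 224 years.
A: 1780.6 mm over 224 years gives 1780.6 / 224 ≈ 7.949 mm/year.
B spans 77.1 / 7.949 = 9.70 years; at 2 density bands per year that is 9.70 × 2 ≈ 19 density bands.

19 density bands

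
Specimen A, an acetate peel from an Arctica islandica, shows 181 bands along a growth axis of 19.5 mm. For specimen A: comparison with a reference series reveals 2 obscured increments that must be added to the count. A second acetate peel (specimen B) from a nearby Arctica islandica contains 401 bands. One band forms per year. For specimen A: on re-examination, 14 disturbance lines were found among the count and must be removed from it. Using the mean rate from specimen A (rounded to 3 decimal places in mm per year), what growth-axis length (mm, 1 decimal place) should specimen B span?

46.1 mm

Specimen A: true band count = 181 − 14 + 2 = 169.
A: Extension rate ≈ 19.5 / 169 = 0.115 mm/year.
Length of B = 0.115 × 401 = 46.1 mm.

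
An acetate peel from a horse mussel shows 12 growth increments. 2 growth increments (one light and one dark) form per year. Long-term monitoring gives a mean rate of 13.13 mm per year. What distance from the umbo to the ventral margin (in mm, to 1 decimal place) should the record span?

78.8 mm

12 growth increments at 2 per year is 12 / 2 = 6 years.
Predicted length = 13.13 mm/year × 6 years = 78.8 mm.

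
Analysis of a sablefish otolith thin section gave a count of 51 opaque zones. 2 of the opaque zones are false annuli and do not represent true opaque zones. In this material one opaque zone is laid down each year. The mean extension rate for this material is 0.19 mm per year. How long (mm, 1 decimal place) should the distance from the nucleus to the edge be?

9.3 mm

Adjusted count: 51 − 2 = 49 opaque zones.
49 years at 0.19 mm/year gives 0.19 × 49 = 9.3 mm.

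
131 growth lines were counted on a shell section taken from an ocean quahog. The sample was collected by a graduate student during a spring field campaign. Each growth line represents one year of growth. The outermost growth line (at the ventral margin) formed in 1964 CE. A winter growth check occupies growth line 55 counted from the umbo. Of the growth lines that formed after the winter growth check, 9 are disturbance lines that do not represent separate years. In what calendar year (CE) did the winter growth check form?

The winter growth check sits at growth line 55 from the umbo, so 131 − 55 = 76 growth lines formed after it.
Excluding 9 false growth lines: 76 − 9 = 67.
1964 − 67 = 1897 CE.

1897 CE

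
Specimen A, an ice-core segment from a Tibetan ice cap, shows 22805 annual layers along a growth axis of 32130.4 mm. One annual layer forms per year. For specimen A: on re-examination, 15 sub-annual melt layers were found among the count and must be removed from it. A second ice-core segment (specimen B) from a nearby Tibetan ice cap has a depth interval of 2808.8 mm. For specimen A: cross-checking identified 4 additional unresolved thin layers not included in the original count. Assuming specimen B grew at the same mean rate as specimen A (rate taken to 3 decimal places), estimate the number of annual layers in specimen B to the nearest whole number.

Specimen A: after corrections the count is 22805 − 15 + 4 = 22794 annual layers.
A: Mean rate = 32130.4 mm / 22794 years ≈ 1.410 mm/year.
B spans 2808.8 / 1.410 = 1992.06 years ≈ 1992 annual layers.

1992 annual layers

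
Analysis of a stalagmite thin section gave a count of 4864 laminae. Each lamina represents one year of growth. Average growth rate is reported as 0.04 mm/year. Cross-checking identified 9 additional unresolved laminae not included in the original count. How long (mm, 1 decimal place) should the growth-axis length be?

Adjusted count: 4864 + 9 = 4873 laminae.
Predicted length = 0.04 mm/year × 4873 years = 194.9 mm.

194.9 mm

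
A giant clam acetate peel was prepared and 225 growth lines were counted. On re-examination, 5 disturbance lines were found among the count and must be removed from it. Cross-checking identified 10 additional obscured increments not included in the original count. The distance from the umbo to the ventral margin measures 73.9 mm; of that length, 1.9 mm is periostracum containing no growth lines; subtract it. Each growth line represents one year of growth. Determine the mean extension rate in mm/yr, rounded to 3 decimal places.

0.313 mm/yr

After corrections the count is 225 − 5 + 10 = 230 growth lines.
Net length = 73.9 − 1.9 = 72.0 mm.
Extension rate ≈ 72.0 / 230 = 0.313 mm/yr.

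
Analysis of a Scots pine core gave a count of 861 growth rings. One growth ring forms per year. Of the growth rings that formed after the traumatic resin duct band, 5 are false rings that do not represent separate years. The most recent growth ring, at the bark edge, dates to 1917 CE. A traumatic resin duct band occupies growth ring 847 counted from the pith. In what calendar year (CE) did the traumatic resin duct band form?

1908 CE

861 − 847 = 14 growth rings lie beyond the traumatic resin duct band toward the bark edge.
Excluding 5 false growth rings: 14 − 5 = 9.
Counting back 9 years from 1917 CE places the traumatic resin duct band in 1917 − 9 = 1908 CE.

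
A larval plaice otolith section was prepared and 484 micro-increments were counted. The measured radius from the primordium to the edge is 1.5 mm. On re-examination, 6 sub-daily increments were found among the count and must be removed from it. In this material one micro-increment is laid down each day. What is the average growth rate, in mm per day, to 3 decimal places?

0.003 mm per day

Correcting the raw count gives 484 − 6 = 478 true micro-increments.
Mean rate = 1.5 mm / 478 days ≈ 0.003 mm per day.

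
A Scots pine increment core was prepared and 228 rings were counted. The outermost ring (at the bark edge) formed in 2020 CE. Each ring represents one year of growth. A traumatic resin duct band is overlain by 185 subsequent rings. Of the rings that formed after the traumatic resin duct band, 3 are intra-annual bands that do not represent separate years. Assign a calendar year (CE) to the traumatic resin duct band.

There are 185 rings younger than the traumatic resin duct band.
185 − 3 false = 182 true rings after the traumatic resin duct band.
2020 − 182 = 1838 CE.

1838 CE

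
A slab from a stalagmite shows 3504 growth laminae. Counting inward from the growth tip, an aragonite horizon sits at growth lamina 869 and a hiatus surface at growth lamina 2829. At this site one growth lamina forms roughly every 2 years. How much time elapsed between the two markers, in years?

3920 years

2829 − 869 = 1960 growth laminae lie between the two events.
At 2 years per growth lamina, 1960 × 2 = 3920 years.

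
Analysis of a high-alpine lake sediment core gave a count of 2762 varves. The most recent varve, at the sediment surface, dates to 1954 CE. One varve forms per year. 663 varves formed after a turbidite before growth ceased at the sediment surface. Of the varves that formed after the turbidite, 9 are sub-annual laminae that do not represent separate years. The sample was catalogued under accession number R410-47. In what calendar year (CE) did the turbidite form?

663 varves post-date the turbidite.
663 − 9 false = 654 true varves after the turbidite.
1954 − 654 = 1300 CE.

1300 CE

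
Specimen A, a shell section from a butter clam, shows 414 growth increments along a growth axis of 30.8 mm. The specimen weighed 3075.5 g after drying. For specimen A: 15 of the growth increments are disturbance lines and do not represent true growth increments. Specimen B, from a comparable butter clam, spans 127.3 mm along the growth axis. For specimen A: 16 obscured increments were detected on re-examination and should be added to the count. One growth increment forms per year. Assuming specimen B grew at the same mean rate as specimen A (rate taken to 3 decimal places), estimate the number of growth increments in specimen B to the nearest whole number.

Specimen A: adjusted count: 414 − 15 + 16 = 415 growth increments.
A: Mean rate = 30.8 mm / 415 years ≈ 0.074 mm/year.
B spans 127.3 / 0.074 = 1720.27 years ≈ 1720 growth increments.

1720 growth increments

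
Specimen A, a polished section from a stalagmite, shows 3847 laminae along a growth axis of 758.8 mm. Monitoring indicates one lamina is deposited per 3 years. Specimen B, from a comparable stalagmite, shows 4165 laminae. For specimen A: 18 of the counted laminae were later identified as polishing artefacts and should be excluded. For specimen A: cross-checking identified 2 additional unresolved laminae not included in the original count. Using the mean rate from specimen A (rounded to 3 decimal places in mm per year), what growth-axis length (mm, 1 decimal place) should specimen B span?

Specimen A: adjusted count: 3847 − 18 + 2 = 3831 laminae.
Specimen A: multiplying by 3 years per lamina: 3831 × 3 = 11493 years.
A: Extension rate ≈ 758.8 / 11493 = 0.066 mm/yr.
Specimen B: multiplying by 3 years per lamina: 4165 × 3 = 12495 years. For B, 0.066 mm/year × 12495 years = 824.7 mm.

824.7 mm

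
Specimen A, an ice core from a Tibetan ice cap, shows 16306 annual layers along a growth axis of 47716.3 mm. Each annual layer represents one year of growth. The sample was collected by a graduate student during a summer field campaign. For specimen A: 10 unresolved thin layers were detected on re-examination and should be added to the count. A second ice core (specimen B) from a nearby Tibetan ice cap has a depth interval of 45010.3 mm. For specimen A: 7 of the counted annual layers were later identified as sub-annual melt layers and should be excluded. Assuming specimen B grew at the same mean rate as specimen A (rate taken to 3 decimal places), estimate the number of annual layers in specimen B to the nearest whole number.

Specimen A: correcting the raw count gives 16306 − 7 + 10 = 16309 true annual layers.
A: Extension rate ≈ 47716.3 / 16309 = 2.926 mm/yr.
B spans 45010.3 / 2.926 = 15382.88 years ≈ 15383 annual layers.

15383 annual layers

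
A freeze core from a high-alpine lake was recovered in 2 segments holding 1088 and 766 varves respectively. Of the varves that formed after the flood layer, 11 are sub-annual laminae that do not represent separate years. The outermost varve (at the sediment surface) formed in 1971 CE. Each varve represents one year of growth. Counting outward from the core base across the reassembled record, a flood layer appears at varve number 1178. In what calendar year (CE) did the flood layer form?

Total varves = 1088 + 766 = 1854.
1854 − 1178 = 676 varves lie beyond the flood layer toward the sediment surface.
676 − 11 false = 665 true varves after the flood layer.
Counting back 665 years from 1971 CE places the flood layer in 1971 − 665 = 1306 CE.

1306 CE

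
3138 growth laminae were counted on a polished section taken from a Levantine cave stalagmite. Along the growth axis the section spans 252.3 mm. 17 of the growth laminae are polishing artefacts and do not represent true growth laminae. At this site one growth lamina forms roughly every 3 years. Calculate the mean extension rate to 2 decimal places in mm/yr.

True growth lamina count = 3138 − 17 = 3121.
3121 growth laminae at 3 years each span 3121 × 3 = 9363 years.
252.3 mm over 9363 years gives 252.3 / 9363 ≈ 0.03 mm/yr.

0.03 mm/yr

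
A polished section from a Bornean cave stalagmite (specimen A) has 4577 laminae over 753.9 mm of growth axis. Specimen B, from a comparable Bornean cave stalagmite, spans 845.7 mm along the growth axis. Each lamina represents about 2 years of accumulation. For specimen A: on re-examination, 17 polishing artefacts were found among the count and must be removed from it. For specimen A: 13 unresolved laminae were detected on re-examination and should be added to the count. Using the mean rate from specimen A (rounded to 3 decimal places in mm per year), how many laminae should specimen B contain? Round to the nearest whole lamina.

5157 laminae

Specimen A: adjusted count: 4577 − 17 + 13 = 4573 laminae.
Specimen A: 4573 laminae at 2 years each span 4573 × 2 = 9146 years.
A: Mean rate = 753.9 mm / 9146 years ≈ 0.082 mm/yr.
B spans 845.7 / 0.082 = 10313.41 years; at 2 years per lamina that is 10313.41 / 2 ≈ 5157 laminae.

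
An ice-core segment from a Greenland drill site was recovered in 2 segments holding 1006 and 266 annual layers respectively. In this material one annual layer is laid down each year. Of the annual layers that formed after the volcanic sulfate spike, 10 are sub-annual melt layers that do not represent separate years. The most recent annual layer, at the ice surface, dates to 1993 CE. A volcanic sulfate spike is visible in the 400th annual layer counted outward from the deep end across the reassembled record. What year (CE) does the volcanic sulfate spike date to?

1131 CE

Total annual layers = 1006 + 266 = 1272.
1272 − 400 = 872 annual layers lie beyond the volcanic sulfate spike toward the ice surface.
872 − 10 false = 862 true annual layers after the volcanic sulfate spike.
Counting back 862 years from 1993 CE places the volcanic sulfate spike in 1993 − 862 = 1131 CE.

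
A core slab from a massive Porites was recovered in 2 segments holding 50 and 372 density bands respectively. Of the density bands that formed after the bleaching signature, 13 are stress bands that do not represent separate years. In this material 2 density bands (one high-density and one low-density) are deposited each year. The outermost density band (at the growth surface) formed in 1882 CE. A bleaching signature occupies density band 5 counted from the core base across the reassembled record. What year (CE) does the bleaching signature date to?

1680 CE

Total density bands = 50 + 372 = 422.
422 − 5 = 417 density bands lie beyond the bleaching signature toward the growth surface.
Excluding 13 false density bands: 417 − 13 = 404.
With 2 density bands per year, 404 / 2 = 202 years.
The density band at the growth surface is 1882 CE, so the bleaching signature dates to 1882 − 202 = 1680 CE.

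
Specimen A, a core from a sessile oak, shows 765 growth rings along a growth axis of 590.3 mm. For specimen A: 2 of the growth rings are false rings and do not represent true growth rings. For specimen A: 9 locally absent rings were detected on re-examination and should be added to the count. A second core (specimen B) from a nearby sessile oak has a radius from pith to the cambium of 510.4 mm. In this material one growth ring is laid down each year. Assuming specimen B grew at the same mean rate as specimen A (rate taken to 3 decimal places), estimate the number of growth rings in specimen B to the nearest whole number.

667 growth rings

Specimen A: after corrections the count is 765 − 2 + 9 = 772 growth rings.
A: Mean rate = 590.3 mm / 772 years ≈ 0.765 mm per year.
Specimen B: 510.4 mm / 0.765 mm per year = 667.19 years ≈ 667 growth rings.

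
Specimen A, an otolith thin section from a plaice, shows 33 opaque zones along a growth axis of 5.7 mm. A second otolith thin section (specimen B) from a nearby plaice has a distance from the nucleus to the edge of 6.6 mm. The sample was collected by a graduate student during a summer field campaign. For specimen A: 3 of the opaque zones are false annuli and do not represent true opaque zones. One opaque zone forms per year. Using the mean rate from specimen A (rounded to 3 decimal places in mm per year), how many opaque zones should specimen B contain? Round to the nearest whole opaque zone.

Specimen A: true opaque zone count = 33 − 3 = 30.
A: Extension rate ≈ 5.7 / 30 = 0.190 mm per year.
B spans 6.6 / 0.190 = 34.74 years ≈ 35 opaque zones.

35 opaque zones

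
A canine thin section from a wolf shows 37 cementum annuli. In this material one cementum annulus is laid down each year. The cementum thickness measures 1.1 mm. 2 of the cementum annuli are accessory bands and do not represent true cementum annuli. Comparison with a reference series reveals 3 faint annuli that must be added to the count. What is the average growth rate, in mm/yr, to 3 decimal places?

0.029 mm/yr

Correcting the raw count gives 37 − 2 + 3 = 38 true cementum annuli.
Mean rate = 1.1 mm / 38 years ≈ 0.029 mm/yr.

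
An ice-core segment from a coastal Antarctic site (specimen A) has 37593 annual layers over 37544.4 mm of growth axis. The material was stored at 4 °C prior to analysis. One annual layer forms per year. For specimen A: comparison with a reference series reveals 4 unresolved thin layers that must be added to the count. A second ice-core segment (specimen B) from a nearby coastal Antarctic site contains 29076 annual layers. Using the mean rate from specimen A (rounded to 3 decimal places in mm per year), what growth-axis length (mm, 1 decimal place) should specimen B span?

Specimen A: after corrections the count is 37593 + 4 = 37597 annual layers.
A: 37544.4 mm over 37597 years gives 37544.4 / 37597 ≈ 0.999 mm per year.
Length of B = 0.999 × 29076 = 29046.9 mm.

29046.9 mm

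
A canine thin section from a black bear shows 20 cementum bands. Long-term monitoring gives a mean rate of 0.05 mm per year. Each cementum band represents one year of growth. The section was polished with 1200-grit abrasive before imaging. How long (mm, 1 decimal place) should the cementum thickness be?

1.0 mm

The record spans 20 years at 0.05 mm per year.
20 years at 0.05 mm/year gives 0.05 × 20 = 1.0 mm.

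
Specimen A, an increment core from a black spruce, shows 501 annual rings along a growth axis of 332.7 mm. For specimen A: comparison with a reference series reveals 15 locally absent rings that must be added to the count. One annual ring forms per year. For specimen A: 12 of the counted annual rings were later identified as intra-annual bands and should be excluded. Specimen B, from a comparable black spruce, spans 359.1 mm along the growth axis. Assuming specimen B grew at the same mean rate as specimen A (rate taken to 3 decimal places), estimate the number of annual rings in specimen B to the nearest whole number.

Specimen A: correcting the raw count gives 501 − 12 + 15 = 504 true annual rings.
A: 332.7 mm over 504 years gives 332.7 / 504 ≈ 0.660 mm per year.
Specimen B: 359.1 mm / 0.660 mm per year = 544.09 years ≈ 544 annual rings.

544 annual rings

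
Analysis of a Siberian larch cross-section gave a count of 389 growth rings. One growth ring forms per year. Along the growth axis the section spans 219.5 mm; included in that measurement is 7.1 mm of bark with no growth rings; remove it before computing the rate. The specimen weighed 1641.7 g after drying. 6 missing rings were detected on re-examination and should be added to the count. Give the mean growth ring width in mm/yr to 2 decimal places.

0.54 mm/yr

Correcting the raw count gives 389 + 6 = 395 true growth rings.
Net length = 219.5 − 7.1 = 212.4 mm.
212.4 mm over 395 years gives 212.4 / 395 ≈ 0.54 mm/yr.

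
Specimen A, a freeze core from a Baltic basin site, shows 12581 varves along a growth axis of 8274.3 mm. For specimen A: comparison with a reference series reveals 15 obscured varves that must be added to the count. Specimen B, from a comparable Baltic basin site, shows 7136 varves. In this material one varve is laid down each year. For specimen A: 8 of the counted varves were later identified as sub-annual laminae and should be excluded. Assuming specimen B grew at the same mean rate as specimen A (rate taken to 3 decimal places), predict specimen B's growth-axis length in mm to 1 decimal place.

Specimen A: correcting the raw count gives 12581 − 8 + 15 = 12588 true varves.
A: Mean rate = 8274.3 mm / 12588 years ≈ 0.657 mm/yr.
Length of B = 0.657 × 7136 = 4688.4 mm.

4688.4 mm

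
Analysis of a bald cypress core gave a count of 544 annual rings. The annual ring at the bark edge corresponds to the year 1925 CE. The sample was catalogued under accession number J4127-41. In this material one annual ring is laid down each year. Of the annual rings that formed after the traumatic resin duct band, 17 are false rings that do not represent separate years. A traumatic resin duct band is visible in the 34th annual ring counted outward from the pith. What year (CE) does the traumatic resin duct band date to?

1432 CE

Between annual ring 34 and the bark edge there are 544 − 34 = 510 annual rings.
510 − 17 false = 493 true annual rings after the traumatic resin duct band.
The annual ring at the bark edge is 1925 CE, so the traumatic resin duct band dates to 1925 − 493 = 1432 CE.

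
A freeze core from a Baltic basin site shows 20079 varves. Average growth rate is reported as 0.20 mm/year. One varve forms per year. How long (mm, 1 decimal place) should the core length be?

4015.8 mm

The record spans 20079 years at 0.20 mm per year.
Length ≈ 0.20 × 20079 = 4015.8 mm.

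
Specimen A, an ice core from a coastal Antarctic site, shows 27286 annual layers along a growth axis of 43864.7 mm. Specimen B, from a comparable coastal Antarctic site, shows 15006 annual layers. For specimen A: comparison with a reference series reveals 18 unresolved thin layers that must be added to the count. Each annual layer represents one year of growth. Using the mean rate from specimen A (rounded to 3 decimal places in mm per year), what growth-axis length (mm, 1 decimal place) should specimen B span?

24114.6 mm

Specimen A: after corrections the count is 27286 + 18 = 27304 annual layers.
A: 43864.7 mm over 27304 years gives 43864.7 / 27304 ≈ 1.607 mm per year.
For B, 1.607 mm/year × 15006 years = 24114.6 mm.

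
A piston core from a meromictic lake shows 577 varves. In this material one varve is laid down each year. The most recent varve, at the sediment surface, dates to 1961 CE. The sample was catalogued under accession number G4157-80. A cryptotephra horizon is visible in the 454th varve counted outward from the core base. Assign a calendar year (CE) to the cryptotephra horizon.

577 − 454 = 123 varves lie beyond the cryptotephra horizon toward the sediment surface.
The varve at the sediment surface is 1961 CE, so the cryptotephra horizon dates to 1961 − 123 = 1838 CE.

1838 CE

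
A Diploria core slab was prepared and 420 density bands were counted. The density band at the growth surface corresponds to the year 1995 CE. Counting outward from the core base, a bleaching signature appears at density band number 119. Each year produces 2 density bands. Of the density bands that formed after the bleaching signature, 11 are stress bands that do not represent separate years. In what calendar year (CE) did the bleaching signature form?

The bleaching signature sits at density band 119 from the core base, so 420 − 119 = 301 density bands formed after it.
301 − 11 false = 290 true density bands after the bleaching signature.
With 2 density bands per year, 290 / 2 = 145 years.
The density band at the growth surface is 1995 CE, so the bleaching signature dates to 1995 − 145 = 1850 CE.

1850 CE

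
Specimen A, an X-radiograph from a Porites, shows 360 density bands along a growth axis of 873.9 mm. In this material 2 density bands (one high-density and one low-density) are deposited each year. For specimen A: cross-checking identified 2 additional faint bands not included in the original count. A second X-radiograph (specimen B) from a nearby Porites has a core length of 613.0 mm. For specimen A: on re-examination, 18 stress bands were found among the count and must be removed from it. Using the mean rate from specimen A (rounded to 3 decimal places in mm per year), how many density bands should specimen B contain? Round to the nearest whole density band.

241 density bands

Specimen A: correcting the raw count gives 360 − 18 + 2 = 344 true density bands.
Specimen A: 344 density bands at 2 per year is 344 / 2 = 172 years.
A: 873.9 mm over 172 years gives 873.9 / 172 ≈ 5.081 mm/year.
For B, 613.0 / 5.081 = 120.65 years; at 2 density bands per year that is 120.65 × 2 ≈ 241 density bands.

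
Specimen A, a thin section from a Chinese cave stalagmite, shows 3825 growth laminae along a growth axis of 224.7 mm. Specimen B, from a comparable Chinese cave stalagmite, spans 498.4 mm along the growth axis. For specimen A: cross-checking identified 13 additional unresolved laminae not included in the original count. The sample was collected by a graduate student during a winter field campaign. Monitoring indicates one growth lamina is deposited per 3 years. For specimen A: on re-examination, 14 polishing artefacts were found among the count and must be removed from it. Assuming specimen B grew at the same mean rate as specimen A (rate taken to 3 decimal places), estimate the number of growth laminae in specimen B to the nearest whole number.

Specimen A: correcting the raw count gives 3825 − 14 + 13 = 3824 true growth laminae.
Specimen A: multiplying by 3 years per growth lamina: 3824 × 3 = 11472 years.
A: Extension rate ≈ 224.7 / 11472 = 0.020 mm/yr.
Specimen B: 498.4 mm / 0.020 mm per year = 24920.00 years; at 3 years per growth lamina that is 24920.00 / 3 ≈ 8307 growth laminae.

8307 growth laminae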